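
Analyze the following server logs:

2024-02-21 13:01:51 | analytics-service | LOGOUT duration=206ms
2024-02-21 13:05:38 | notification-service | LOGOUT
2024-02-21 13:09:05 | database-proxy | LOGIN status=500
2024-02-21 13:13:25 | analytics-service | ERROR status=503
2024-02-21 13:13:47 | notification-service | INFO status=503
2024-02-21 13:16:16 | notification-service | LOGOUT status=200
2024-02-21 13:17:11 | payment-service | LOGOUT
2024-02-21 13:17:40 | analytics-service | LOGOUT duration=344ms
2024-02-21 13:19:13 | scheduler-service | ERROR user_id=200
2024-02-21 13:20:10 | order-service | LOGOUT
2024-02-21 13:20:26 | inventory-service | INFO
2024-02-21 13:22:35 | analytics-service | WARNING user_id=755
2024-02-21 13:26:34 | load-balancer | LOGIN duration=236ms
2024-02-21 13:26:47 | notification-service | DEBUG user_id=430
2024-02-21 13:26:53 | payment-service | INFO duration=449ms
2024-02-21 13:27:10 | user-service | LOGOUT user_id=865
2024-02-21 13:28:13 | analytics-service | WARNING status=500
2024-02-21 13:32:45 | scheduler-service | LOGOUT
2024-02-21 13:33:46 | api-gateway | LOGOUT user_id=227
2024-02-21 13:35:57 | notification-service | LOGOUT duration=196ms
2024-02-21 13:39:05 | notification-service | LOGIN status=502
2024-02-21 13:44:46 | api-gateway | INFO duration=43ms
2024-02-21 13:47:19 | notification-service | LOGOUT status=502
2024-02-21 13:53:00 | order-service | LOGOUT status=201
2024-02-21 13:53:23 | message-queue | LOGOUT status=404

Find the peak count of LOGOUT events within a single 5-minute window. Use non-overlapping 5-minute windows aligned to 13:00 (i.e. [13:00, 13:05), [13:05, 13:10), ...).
3

To find the burst window:

1. Divide the log period into non-overlapping 5-minute windows starting at 13:00
2. Count LOGOUT events in each window
3. Find the window with maximum count
4. Maximum events in a window: 3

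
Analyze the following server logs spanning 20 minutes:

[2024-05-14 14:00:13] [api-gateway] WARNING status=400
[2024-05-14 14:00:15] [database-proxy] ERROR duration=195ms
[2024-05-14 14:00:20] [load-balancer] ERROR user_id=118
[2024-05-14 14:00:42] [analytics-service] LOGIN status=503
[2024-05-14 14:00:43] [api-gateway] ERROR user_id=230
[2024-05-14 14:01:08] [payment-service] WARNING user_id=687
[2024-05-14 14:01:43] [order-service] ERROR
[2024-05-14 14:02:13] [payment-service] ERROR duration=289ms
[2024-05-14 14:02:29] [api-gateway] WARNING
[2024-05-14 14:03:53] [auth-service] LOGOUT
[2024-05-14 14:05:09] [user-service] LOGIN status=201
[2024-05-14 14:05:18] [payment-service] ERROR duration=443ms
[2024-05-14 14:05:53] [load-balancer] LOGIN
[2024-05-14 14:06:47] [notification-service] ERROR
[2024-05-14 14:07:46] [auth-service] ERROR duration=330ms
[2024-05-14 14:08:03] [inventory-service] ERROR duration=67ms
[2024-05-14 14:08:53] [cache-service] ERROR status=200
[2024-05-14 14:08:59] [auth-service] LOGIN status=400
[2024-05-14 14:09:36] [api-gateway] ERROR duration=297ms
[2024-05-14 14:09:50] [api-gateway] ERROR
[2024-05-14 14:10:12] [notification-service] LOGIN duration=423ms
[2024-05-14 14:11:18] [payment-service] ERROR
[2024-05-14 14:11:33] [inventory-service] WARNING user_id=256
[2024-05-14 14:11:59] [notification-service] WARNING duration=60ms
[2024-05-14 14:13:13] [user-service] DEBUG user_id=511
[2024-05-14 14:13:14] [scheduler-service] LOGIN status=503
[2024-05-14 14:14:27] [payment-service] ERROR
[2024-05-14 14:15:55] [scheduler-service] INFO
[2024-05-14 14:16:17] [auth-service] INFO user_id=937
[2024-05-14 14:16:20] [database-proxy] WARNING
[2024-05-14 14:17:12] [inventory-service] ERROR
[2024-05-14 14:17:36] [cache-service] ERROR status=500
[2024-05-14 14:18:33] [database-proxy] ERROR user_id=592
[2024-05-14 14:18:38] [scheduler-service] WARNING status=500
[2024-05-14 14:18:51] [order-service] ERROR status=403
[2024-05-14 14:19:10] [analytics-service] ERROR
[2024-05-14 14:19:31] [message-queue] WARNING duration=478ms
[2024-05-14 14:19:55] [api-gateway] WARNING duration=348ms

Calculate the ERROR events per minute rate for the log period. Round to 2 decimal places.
0.95

To calculate the rate:

1. Count total ERROR events: 19
2. Total time period: 20 minutes
3. Rate = 19 / 20 = 0.95 events per minute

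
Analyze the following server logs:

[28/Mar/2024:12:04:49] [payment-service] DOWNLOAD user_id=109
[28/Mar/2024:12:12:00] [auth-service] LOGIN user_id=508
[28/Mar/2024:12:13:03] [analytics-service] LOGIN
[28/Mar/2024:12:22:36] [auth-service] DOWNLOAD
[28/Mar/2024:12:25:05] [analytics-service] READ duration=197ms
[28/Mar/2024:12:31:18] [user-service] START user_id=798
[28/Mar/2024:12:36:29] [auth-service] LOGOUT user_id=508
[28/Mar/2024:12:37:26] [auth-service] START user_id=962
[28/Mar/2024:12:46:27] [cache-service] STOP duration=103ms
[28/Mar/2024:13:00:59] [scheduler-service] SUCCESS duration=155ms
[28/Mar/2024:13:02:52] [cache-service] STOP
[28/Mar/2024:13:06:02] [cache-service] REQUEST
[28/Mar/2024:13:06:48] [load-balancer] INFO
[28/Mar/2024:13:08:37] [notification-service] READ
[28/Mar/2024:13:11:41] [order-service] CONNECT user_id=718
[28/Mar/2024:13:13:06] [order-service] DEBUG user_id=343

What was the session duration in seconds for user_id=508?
1469

To calculate session duration:

1. Find LOGIN event for user_id=508: 28/Mar/2024:12:12:00
2. Find LOGOUT event for user_id=508: 28/Mar/2024:12:36:29
3. Session duration: 28/Mar/2024:12:36:29 - 28/Mar/2024:12:12:00 = 1469 seconds (24 minutes)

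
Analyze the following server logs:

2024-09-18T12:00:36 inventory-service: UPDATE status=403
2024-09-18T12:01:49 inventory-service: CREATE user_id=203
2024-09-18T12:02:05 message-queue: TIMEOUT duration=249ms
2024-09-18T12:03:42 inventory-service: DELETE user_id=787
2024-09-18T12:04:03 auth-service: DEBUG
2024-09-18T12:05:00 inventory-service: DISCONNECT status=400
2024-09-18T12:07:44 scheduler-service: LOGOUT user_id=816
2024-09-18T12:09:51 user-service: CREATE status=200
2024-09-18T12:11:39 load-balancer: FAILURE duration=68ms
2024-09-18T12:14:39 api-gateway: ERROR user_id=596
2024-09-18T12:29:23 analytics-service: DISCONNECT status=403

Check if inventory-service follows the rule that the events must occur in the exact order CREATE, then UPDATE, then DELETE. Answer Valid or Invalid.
Invalid

To validate ordering:

1. Required order: CREATE → UPDATE → DELETE
2. Rule: the events must occur in the exact order CREATE, then UPDATE, then DELETE
3. Check actual order of events for inventory-service
4. Result: Invalid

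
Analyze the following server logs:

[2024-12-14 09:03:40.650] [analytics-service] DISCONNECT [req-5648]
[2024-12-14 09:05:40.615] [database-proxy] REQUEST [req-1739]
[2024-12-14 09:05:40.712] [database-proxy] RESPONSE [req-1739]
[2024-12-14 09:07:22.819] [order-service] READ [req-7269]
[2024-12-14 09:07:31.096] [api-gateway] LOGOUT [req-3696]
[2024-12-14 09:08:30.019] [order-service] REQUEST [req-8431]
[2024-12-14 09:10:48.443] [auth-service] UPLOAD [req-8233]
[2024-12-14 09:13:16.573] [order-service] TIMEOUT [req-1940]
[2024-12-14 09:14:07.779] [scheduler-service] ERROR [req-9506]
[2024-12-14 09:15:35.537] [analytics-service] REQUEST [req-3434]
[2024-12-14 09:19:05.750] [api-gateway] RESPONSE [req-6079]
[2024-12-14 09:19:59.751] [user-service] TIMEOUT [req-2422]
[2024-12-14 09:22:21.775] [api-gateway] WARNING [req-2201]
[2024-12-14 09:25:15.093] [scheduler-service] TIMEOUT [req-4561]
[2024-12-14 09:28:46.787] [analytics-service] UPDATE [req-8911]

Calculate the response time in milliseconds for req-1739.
97

To calculate latency:

1. Find REQUEST with id req-1739: 2024-12-14 09:05:40.615
2. Find RESPONSE with id req-1739: 2024-12-14 09:05:40.712
3. Latency: 2024-12-14 09:05:40.712 - 2024-12-14 09:05:40.615 = 97ms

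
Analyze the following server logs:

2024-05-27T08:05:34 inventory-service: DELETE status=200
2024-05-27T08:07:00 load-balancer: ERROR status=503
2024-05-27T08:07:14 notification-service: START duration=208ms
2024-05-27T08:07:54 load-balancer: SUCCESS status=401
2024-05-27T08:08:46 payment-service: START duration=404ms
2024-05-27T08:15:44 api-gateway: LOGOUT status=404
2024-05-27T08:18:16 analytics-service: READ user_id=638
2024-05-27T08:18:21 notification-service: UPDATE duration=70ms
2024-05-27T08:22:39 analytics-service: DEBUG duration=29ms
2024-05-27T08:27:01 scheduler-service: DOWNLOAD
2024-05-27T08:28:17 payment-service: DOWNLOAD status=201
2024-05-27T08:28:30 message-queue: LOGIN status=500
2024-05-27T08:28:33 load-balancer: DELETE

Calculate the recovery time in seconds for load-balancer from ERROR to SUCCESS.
54

To calculate recovery time:

1. Find ERROR event for load-balancer: 2024-05-27T08:07:00
2. Find next SUCCESS event for load-balancer: 2024-05-27T08:07:54
3. Recovery time: 2024-05-27T08:07:54 - 2024-05-27T08:07:00 = 54 seconds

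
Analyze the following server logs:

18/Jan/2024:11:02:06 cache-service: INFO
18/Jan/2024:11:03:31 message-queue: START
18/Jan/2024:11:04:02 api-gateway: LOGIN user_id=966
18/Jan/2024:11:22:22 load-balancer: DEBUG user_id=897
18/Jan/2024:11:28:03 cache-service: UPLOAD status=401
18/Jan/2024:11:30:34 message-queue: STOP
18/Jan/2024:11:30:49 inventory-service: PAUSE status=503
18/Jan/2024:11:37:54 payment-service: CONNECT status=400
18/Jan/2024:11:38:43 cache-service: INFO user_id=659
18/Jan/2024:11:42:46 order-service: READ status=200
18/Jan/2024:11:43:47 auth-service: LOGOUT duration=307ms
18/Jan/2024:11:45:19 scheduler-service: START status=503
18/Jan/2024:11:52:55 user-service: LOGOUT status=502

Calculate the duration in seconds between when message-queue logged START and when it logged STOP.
1623

To find the time between events:

1. Locate the first START event for message-queue: 18/Jan/2024:11:03:31
2. Locate the first STOP event for message-queue: 18/Jan/2024:11:30:34
3. Calculate the difference: 18/Jan/2024:11:30:34 - 18/Jan/2024:11:03:31 = 1623 seconds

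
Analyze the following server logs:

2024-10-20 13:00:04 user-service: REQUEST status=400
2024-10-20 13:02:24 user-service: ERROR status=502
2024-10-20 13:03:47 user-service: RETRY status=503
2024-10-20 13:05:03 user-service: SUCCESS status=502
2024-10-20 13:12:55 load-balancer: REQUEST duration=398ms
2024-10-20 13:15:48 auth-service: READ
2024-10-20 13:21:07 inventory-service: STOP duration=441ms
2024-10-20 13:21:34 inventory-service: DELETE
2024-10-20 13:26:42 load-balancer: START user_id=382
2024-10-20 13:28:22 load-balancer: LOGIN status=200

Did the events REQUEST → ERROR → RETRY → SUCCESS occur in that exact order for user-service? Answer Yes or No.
Yes

To verify sequence order:

1. Find all events in sequence REQUEST → ERROR → RETRY → SUCCESS for user-service
2. Extract their timestamps
3. Check if timestamps are in ascending order
4. Result: Yes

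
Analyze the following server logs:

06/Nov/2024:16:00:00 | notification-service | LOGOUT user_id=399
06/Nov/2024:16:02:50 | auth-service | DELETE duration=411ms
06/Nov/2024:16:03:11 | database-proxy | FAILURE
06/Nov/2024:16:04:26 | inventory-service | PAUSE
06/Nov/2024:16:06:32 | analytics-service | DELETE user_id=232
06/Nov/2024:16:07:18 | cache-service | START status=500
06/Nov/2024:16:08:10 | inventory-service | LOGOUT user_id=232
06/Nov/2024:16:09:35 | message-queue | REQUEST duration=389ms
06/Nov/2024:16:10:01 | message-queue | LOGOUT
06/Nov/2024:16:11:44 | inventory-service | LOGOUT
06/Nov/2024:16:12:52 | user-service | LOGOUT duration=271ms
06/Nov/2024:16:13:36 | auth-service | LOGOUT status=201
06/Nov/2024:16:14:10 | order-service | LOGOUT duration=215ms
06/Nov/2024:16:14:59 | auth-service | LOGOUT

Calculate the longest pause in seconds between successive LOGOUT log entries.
490

To find the longest gap:

1. Extract all LOGOUT events in chronological order
2. Calculate time differences between consecutive events
3. Find the maximum difference
4. Longest gap: 490 seconds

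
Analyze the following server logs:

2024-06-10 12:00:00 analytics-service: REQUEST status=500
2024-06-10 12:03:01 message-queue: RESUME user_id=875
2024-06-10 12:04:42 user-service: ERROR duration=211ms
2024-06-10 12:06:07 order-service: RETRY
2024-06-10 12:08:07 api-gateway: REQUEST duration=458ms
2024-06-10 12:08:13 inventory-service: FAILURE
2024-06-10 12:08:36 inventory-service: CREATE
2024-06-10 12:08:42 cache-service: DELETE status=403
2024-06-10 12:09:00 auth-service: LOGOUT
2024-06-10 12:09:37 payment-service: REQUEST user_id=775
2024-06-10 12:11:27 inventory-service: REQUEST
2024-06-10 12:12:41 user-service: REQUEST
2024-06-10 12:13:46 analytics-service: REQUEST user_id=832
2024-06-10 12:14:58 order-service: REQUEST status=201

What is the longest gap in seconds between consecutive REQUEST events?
487

To find the longest gap:

1. Extract all REQUEST events in chronological order
2. Calculate time differences between consecutive events
3. Find the maximum difference
4. Longest gap: 487 seconds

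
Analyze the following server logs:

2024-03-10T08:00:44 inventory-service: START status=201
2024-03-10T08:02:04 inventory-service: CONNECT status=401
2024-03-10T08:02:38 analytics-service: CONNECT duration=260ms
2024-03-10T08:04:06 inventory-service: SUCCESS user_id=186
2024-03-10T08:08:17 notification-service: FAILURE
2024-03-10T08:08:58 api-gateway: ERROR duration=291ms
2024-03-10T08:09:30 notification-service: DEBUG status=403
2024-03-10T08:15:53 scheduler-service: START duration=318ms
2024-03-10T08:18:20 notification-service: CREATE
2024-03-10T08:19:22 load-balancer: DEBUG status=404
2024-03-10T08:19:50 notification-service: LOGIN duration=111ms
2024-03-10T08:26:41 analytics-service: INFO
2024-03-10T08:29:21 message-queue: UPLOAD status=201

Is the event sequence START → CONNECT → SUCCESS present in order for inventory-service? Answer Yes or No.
Yes

To verify sequence order:

1. Find all events in sequence START → CONNECT → SUCCESS for inventory-service
2. Extract their timestamps
3. Check if timestamps are in ascending order
4. Result: Yes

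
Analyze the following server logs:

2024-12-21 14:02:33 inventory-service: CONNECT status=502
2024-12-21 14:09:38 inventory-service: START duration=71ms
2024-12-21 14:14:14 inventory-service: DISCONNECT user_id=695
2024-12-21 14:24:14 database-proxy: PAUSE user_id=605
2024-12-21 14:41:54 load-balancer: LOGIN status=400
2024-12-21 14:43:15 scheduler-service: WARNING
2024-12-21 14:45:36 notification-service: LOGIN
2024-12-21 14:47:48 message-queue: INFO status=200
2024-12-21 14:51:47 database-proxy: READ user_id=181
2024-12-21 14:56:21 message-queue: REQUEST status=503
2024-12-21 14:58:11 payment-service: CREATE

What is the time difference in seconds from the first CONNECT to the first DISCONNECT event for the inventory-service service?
701

To find the time between events:

1. Locate the first CONNECT event for inventory-service: 2024-12-21 14:02:33
2. Locate the first DISCONNECT event for inventory-service: 2024-12-21 14:14:14
3. Calculate the difference: 2024-12-21 14:14:14 - 2024-12-21 14:02:33 = 701 seconds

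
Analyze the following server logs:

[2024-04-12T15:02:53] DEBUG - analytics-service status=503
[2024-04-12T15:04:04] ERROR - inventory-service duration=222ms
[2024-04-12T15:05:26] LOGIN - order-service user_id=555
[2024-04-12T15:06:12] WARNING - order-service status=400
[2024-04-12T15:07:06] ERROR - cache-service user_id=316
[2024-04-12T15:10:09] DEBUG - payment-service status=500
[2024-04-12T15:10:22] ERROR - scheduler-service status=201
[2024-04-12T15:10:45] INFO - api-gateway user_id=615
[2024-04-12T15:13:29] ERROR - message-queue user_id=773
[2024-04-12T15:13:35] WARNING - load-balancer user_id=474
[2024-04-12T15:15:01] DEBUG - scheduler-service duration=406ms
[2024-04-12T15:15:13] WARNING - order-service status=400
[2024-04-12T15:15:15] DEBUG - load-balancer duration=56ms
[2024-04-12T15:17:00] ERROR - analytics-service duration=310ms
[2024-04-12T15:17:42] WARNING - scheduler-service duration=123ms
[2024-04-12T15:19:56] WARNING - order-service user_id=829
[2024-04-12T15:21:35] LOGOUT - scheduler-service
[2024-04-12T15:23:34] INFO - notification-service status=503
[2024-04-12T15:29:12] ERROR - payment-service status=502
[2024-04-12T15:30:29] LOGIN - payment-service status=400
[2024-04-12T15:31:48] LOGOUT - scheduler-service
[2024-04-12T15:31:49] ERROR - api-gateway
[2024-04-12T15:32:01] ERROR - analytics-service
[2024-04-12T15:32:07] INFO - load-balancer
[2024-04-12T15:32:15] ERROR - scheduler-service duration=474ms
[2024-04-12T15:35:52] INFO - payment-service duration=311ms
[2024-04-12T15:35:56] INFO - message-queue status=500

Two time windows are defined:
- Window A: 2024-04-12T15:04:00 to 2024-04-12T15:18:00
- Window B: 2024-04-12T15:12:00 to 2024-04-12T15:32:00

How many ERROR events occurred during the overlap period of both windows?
2

To find overlap events:

1. Window A: 2024-04-12T15:04:00 to 2024-04-12T15:18:00
2. Window B: 2024-04-12T15:12:00 to 2024-04-12T15:32:00
3. Overlap period: 2024-04-12T15:12:00 to 2024-04-12T15:18:00
4. Count ERROR events in overlap: 2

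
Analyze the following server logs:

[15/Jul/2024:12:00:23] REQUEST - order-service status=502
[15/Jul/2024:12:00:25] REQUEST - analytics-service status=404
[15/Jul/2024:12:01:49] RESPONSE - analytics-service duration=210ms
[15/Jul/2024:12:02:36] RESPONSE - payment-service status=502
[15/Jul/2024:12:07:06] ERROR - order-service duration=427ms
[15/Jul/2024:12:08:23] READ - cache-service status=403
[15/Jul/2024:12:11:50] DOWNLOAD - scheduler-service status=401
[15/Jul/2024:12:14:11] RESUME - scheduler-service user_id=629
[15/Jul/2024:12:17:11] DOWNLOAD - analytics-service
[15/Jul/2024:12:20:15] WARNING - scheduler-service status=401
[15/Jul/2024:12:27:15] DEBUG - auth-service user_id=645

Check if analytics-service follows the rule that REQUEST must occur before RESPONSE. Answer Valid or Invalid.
Valid

To validate ordering:

1. Required order: REQUEST → RESPONSE
2. Rule: REQUEST must occur before RESPONSE
3. Check actual order of events for analytics-service
4. Result: Valid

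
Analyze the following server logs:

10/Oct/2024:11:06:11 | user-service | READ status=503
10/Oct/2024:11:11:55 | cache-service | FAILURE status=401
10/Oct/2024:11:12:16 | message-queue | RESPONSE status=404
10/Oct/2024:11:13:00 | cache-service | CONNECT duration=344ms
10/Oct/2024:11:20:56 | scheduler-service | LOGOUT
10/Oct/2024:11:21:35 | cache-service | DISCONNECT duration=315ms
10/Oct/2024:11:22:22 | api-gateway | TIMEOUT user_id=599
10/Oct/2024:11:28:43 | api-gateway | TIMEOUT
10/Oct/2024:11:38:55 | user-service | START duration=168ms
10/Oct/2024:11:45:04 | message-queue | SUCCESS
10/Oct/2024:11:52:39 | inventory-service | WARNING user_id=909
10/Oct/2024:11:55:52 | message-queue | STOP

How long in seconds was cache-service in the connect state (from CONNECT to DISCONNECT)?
515

To calculate state duration:

1. Find CONNECT event for cache-service: 10/Oct/2024:11:13:00
2. Find DISCONNECT event for cache-service: 10/Oct/2024:11:21:35
3. Calculate duration: 10/Oct/2024:11:21:35 - 10/Oct/2024:11:13:00 = 515 seconds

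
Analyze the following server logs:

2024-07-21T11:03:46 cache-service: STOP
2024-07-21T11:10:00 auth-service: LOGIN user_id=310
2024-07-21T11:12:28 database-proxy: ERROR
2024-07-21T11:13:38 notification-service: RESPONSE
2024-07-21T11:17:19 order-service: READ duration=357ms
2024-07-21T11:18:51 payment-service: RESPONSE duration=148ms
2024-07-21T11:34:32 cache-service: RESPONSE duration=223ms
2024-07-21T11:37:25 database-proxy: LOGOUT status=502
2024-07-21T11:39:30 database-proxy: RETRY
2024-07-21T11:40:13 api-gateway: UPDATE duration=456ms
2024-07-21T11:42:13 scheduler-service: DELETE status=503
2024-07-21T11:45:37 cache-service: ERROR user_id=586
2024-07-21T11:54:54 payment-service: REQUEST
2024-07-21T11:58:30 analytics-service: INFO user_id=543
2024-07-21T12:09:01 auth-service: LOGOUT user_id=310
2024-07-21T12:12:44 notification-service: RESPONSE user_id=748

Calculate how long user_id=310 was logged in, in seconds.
3541

To calculate session duration:

1. Find LOGIN event for user_id=310: 2024-07-21T11:10:00
2. Find LOGOUT event for user_id=310: 2024-07-21T12:09:01
3. Session duration: 2024-07-21T12:09:01 - 2024-07-21T11:10:00 = 3541 seconds (59 minutes)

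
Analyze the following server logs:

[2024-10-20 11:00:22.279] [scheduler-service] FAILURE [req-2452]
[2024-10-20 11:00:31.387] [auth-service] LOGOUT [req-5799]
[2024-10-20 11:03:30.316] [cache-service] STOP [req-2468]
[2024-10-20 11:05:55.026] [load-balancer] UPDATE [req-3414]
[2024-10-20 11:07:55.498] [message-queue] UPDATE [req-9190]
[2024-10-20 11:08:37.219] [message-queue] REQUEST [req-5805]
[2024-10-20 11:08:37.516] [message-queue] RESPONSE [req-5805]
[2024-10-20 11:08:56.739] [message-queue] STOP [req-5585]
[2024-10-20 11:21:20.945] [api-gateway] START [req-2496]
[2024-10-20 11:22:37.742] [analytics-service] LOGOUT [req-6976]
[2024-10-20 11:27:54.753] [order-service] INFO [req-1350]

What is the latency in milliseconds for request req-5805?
297

To calculate latency:

1. Find REQUEST with id req-5805: 2024-10-20 11:08:37.219
2. Find RESPONSE with id req-5805: 2024-10-20 11:08:37.516
3. Latency: 2024-10-20 11:08:37.516 - 2024-10-20 11:08:37.219 = 297ms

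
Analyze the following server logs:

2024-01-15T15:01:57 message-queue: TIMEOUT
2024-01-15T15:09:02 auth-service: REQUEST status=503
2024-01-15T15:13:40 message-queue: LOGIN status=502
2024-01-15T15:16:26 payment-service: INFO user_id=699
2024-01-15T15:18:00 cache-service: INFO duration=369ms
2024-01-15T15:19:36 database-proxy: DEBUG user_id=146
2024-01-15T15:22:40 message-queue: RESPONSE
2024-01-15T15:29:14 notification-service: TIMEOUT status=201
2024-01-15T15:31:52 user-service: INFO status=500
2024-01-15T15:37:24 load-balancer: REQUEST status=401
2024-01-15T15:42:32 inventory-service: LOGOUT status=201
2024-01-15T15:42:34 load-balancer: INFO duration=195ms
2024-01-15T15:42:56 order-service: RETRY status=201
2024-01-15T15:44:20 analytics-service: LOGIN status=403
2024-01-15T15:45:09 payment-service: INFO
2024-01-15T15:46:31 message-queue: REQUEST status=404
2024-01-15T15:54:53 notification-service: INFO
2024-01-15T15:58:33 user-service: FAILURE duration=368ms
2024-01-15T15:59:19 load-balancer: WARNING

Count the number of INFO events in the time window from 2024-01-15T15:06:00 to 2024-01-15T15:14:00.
0

To count events in the time window:

1. Window boundaries: 2024-01-15T15:06:00 to 2024-01-15T15:14:00
2. Filter for INFO events within this window
3. Count matching events: 0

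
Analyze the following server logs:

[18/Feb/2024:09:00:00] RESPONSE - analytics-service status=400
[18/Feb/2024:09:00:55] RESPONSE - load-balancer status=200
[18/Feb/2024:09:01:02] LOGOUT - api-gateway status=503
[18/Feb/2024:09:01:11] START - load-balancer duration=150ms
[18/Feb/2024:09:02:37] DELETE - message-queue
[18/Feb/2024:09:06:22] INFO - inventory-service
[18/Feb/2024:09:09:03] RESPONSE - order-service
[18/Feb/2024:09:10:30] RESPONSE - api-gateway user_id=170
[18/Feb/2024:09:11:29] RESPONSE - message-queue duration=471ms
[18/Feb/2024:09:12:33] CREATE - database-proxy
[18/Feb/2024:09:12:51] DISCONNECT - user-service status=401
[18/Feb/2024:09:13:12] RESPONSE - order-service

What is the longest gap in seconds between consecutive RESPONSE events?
488

To find the longest gap:

1. Extract all RESPONSE events in chronological order
2. Calculate time differences between consecutive events
3. Find the maximum difference
4. Longest gap: 488 seconds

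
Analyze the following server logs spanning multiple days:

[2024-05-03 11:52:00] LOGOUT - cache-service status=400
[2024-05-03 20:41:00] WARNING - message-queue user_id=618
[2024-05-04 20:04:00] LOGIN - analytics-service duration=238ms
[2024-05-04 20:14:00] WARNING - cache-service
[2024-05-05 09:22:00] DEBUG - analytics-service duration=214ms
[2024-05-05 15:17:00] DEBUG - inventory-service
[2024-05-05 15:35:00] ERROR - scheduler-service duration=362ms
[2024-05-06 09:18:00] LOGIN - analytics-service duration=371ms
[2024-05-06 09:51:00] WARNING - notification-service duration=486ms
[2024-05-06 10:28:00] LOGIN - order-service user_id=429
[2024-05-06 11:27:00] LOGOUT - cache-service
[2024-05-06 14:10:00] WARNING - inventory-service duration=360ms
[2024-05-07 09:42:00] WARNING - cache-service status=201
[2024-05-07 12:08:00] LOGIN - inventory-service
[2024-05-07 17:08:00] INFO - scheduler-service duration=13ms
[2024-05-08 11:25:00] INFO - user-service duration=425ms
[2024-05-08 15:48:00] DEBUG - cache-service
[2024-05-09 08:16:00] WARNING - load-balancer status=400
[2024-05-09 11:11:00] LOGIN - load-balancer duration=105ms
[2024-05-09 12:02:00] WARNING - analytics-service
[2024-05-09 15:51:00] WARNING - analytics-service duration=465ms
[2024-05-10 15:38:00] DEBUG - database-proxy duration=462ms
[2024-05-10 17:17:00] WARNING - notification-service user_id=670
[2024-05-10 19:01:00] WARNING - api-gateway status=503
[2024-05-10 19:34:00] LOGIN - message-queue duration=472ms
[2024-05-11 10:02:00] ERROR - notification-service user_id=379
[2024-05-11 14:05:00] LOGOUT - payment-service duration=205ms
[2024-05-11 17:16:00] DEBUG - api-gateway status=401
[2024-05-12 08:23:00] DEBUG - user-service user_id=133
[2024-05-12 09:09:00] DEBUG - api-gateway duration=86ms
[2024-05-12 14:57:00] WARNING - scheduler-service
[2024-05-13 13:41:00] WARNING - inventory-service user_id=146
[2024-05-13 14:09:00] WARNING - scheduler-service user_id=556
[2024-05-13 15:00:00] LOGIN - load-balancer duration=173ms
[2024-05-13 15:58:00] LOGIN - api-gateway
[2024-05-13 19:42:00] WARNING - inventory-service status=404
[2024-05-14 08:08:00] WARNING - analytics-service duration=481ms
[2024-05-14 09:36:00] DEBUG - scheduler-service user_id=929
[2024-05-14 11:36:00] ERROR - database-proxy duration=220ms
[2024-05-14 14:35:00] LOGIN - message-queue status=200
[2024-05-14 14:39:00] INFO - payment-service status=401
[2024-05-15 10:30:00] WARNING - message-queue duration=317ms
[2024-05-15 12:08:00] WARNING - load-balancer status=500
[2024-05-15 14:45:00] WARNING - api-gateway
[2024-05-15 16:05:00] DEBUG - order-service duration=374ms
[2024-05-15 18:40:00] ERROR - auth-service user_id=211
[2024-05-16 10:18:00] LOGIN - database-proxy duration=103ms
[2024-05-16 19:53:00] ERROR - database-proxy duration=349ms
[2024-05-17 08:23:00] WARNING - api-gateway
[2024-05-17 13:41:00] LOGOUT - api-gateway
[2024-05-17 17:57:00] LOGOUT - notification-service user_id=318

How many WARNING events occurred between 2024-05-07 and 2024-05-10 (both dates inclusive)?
6

To filter by date range:

1. Date range: 2024-05-07 through 2024-05-10, both dates inclusive
2. Filter for WARNING events whose date falls in this range
3. Count matching events: 6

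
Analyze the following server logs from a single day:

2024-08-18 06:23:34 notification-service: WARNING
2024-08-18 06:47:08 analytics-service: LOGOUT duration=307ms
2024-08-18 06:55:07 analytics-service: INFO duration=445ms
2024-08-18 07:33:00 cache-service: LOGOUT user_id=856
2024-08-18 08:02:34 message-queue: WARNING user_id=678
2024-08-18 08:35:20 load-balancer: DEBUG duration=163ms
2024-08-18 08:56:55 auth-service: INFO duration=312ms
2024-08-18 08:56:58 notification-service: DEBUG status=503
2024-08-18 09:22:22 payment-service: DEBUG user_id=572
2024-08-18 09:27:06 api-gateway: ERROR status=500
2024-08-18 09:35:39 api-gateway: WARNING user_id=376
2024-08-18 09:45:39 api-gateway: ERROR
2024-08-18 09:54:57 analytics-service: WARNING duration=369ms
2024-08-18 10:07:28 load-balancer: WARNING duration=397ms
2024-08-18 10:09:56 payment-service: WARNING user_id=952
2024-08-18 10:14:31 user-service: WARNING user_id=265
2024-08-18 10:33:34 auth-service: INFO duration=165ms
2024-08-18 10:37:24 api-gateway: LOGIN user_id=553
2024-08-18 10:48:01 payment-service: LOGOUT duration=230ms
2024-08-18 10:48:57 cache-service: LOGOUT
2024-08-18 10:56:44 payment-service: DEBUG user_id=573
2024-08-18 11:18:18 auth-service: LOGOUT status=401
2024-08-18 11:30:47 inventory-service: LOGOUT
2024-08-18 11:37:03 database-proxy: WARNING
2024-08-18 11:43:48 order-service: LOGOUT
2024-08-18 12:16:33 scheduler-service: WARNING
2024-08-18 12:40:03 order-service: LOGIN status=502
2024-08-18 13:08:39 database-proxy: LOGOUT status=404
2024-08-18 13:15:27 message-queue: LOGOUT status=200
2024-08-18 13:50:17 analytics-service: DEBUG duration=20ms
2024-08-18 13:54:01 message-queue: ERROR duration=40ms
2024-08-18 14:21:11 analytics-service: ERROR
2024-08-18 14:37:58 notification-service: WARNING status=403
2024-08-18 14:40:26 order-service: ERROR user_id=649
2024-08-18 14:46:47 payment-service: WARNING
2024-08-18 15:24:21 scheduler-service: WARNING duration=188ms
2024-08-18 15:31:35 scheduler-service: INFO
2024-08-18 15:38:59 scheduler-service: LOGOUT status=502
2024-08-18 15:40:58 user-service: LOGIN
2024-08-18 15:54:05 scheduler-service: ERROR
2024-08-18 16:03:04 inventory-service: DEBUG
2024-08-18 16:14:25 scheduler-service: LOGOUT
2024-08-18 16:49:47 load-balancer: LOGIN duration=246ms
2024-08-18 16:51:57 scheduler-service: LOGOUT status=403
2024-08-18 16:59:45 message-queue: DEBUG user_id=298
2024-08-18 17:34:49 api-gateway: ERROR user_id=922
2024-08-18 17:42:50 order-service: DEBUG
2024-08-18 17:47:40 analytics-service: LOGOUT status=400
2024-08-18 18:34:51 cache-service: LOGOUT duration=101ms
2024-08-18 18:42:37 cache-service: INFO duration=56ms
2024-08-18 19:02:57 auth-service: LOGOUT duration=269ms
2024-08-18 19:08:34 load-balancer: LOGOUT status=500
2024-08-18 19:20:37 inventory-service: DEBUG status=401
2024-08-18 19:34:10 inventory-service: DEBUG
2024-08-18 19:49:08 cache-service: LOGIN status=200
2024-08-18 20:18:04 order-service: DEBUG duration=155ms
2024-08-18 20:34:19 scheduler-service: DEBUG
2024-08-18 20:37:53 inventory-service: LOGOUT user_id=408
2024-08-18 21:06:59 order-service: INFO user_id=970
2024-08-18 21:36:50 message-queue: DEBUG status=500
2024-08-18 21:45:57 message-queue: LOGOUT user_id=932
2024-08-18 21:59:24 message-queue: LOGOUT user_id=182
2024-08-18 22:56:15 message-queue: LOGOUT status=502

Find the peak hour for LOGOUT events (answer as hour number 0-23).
11

To find the peak hour:

1. Group all LOGOUT events by hour
2. Count events in each hour
3. Find hour with maximum count
4. Peak hour: 11 (with 3 events)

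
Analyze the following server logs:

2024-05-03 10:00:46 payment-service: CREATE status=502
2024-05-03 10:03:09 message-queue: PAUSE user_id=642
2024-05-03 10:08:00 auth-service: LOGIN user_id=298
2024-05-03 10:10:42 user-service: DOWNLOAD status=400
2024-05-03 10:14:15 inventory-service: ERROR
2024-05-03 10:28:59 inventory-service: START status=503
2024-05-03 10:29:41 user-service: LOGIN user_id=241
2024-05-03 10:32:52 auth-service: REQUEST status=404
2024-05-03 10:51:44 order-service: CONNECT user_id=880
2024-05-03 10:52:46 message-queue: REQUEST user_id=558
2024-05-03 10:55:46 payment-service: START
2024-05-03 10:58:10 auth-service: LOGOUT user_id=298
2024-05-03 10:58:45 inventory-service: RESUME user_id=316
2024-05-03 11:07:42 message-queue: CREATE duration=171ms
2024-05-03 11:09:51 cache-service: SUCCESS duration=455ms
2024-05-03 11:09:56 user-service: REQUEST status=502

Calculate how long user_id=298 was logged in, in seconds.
3010

To calculate session duration:

1. Find LOGIN event for user_id=298: 2024-05-03 10:08:00
2. Find LOGOUT event for user_id=298: 2024-05-03 10:58:10
3. Session duration: 2024-05-03 10:58:10 - 2024-05-03 10:08:00 = 3010 seconds (50 minutes)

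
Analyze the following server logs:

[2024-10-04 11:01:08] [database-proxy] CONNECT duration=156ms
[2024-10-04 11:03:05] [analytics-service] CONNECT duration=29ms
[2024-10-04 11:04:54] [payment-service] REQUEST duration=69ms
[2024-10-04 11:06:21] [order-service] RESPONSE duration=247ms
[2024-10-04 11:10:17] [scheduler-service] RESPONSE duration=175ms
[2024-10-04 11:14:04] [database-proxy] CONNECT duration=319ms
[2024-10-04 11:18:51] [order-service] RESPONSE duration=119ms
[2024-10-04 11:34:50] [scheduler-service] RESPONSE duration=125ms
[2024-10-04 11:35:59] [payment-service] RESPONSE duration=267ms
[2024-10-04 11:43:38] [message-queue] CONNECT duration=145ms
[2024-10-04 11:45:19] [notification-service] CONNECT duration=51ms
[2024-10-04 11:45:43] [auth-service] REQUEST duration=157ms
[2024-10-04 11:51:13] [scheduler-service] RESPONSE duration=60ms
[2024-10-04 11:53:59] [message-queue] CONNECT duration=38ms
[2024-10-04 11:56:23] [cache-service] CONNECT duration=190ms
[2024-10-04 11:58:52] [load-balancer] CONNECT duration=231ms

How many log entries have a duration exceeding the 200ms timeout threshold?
4

To count timeouts:

1. Threshold: 200ms
2. Extract duration from each log entry
3. Count entries where duration > 200
4. Timeout count: 4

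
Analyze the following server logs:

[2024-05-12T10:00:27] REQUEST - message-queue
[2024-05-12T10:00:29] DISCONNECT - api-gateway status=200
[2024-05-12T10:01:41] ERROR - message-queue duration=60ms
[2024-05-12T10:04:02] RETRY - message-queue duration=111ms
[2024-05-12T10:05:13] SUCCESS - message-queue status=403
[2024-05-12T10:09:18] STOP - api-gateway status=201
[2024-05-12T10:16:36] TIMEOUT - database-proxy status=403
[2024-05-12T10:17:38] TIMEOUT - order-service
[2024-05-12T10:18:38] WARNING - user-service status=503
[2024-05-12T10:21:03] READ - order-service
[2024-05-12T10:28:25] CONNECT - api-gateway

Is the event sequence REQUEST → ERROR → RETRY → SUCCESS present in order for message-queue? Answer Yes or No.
Yes

To verify sequence order:

1. Find all events in sequence REQUEST → ERROR → RETRY → SUCCESS for message-queue
2. Extract their timestamps
3. Check if timestamps are in ascending order
4. Result: Yes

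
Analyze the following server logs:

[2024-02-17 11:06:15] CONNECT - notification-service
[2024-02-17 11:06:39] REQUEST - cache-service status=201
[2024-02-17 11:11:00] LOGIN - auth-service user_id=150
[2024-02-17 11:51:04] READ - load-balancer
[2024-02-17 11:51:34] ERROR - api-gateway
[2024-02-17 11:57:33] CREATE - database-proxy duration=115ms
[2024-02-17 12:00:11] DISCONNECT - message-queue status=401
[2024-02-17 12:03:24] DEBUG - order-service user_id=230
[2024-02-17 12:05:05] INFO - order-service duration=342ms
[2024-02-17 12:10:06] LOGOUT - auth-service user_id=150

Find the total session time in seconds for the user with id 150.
3546

To calculate session duration:

1. Find LOGIN event for user_id=150: 2024-02-17 11:11:00
2. Find LOGOUT event for user_id=150: 2024-02-17 12:10:06
3. Session duration: 2024-02-17 12:10:06 - 2024-02-17 11:11:00 = 3546 seconds (59 minutes)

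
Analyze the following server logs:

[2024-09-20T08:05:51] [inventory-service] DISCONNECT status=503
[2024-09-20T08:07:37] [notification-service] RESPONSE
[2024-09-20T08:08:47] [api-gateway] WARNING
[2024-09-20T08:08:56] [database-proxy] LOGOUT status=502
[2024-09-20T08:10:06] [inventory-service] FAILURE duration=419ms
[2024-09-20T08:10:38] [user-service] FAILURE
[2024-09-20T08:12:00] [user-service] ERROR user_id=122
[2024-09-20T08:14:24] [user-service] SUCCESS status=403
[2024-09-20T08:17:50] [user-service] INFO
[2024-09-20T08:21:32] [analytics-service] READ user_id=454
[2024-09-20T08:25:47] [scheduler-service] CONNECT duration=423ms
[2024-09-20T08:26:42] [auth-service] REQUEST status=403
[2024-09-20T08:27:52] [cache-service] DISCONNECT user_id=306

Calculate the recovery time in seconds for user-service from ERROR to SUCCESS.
144

To calculate recovery time:

1. Find ERROR event for user-service: 2024-09-20T08:12:00
2. Find next SUCCESS event for user-service: 2024-09-20T08:14:24
3. Recovery time: 2024-09-20T08:14:24 - 2024-09-20T08:12:00 = 144 seconds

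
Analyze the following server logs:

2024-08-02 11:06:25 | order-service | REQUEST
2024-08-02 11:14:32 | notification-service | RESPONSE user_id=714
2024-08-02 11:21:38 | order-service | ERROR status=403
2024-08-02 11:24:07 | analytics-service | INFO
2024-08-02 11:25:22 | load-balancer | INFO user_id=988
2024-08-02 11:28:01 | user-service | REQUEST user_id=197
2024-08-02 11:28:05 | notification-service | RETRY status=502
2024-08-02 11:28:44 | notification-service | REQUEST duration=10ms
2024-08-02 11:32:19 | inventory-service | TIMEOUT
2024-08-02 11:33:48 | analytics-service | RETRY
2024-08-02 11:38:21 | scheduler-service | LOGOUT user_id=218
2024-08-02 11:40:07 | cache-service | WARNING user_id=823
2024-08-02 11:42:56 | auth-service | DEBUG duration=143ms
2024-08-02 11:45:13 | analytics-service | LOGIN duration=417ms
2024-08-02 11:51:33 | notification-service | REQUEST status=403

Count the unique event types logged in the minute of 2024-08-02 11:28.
2

To count unique event types:

1. Filter events in the minute starting at 2024-08-02 11:28
2. Extract event types from matching entries
3. Count unique types: 2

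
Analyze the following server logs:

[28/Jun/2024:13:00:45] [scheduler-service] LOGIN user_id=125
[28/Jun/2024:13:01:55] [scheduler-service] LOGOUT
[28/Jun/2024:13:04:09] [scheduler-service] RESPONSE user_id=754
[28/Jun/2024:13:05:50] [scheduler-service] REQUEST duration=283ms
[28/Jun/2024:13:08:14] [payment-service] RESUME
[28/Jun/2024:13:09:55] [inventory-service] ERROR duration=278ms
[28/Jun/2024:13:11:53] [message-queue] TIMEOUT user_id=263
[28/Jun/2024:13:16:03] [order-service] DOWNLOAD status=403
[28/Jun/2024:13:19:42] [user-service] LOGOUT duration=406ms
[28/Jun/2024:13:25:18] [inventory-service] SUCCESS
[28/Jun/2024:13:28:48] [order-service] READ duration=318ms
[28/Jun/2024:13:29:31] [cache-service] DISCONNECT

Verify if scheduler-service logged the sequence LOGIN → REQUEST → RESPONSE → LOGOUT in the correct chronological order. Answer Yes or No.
No

To verify sequence order:

1. Find all events in sequence LOGIN → REQUEST → RESPONSE → LOGOUT for scheduler-service
2. Extract their timestamps
3. Check if timestamps are in ascending order
4. Result: No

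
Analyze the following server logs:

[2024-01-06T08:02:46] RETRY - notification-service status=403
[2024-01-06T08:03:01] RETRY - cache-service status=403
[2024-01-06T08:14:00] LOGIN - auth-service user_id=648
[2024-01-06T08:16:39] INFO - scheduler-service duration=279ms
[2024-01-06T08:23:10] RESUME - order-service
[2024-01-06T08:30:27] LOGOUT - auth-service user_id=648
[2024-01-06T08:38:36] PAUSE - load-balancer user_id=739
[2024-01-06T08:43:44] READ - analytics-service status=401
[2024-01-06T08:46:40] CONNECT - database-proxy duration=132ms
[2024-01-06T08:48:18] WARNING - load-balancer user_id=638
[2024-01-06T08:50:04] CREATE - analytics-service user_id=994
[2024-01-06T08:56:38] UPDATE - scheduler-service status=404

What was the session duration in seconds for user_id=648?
987

To calculate session duration:

1. Find LOGIN event for user_id=648: 2024-01-06T08:14:00
2. Find LOGOUT event for user_id=648: 2024-01-06T08:30:27
3. Session duration: 2024-01-06T08:30:27 - 2024-01-06T08:14:00 = 987 seconds (16 minutes)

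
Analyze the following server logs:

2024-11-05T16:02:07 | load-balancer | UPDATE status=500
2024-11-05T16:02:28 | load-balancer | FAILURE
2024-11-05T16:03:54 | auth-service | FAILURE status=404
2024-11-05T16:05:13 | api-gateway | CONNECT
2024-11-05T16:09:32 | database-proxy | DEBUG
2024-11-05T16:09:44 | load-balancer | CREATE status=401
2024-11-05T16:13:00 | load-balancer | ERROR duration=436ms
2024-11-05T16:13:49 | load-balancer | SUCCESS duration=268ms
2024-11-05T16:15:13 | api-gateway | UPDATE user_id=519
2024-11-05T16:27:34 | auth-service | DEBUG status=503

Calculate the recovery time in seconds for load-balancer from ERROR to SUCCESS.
49

To calculate recovery time:

1. Find ERROR event for load-balancer: 2024-11-05T16:13:00
2. Find next SUCCESS event for load-balancer: 2024-11-05T16:13:49
3. Recovery time: 2024-11-05T16:13:49 - 2024-11-05T16:13:00 = 49 seconds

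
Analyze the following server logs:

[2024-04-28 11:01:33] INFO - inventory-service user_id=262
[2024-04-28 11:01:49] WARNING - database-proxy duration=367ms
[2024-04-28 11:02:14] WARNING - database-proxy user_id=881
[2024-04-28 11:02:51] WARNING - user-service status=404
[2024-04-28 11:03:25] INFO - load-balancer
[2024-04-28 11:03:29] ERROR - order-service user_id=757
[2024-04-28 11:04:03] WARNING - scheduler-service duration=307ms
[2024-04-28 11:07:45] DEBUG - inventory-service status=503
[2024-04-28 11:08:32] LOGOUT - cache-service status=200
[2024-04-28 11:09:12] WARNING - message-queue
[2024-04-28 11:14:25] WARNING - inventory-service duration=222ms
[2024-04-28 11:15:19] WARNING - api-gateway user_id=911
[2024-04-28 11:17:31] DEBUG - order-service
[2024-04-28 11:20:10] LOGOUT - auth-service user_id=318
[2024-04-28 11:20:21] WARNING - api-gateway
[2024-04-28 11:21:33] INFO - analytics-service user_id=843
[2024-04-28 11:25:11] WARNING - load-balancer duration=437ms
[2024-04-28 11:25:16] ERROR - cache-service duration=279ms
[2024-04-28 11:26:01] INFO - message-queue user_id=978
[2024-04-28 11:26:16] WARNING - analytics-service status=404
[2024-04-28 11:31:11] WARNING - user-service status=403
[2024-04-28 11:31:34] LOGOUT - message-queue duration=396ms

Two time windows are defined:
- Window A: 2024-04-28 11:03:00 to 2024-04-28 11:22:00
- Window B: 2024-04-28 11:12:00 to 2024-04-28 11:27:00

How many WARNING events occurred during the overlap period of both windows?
3

To find overlap events:

1. Window A: 2024-04-28 11:03:00 to 2024-04-28 11:22:00
2. Window B: 2024-04-28 11:12:00 to 2024-04-28 11:27:00
3. Overlap period: 2024-04-28 11:12:00 to 2024-04-28 11:22:00
4. Count WARNING events in overlap: 3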